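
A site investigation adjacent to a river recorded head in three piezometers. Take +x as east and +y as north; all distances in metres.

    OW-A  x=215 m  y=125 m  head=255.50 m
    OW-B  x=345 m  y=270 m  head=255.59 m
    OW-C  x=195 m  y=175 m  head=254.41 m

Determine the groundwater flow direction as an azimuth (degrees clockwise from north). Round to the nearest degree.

311°

Taking OW-A as reference: OW-B−OW-A = (130, 145, +0.09); OW-C−OW-A = (-20, 50, -1.09).
Determinant of the coordinate differences = 130·50 − (-20)·145 = 9400.
∂h/∂x = [(+0.09)·50 − (-1.09)·145] / 9400 = +0.01729
∂h/∂y = [130·(-1.09) − (-20)·(+0.09)] / 9400 = -0.01488
Flow direction (−∇h) has components (-0.01729 E, +0.01488 N).
Azimuth = atan2(E, N) = atan2(-0.01729, +0.01488) = 310.7° ≈ 311°.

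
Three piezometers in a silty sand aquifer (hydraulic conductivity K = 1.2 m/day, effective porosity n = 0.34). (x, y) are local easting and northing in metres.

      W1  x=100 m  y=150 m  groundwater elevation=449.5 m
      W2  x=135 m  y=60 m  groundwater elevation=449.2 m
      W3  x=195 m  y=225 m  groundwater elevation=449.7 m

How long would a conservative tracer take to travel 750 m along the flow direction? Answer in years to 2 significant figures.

180 years

Taking W1 as reference: W2−W1 = (35, -90, -0.3); W3−W1 = (95, 75, +0.2).
Solve a·Δx + b·Δy = Δh: det = 35·75 − 95·(-90) = 11175.
∂h/∂x = [(-0.3)·75 − (+0.2)·(-90)] / 11175 = -0.0004027
∂h/∂y = [35·(+0.2) − 95·(-0.3)] / 11175 = +0.003177
|∇h| = √(-0.0004027² + 0.003177²) = 0.003202
Seepage velocity v = K·i/n = 1.2 × 0.003202 / 0.34 = 0.0113 m/day.
t = 750 / 0.0113 = 6.637e+04 days = 182 years.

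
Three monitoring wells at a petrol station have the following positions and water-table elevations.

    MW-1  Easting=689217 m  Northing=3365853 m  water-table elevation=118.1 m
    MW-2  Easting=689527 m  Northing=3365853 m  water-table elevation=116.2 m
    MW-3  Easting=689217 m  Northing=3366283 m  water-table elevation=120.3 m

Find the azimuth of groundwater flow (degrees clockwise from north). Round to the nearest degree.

130°

∂h/∂x = (116.2 − 118.1) / (689527 − 689217) = -0.006129
∂h/∂y = (120.3 − 118.1) / (3366283 − 3365853) = +0.005116
Flow direction (−∇h) has components (+0.006129 E, -0.005116 N).
Azimuth = atan2(E, N) = atan2(+0.006129, -0.005116) = 129.9° ≈ 130°.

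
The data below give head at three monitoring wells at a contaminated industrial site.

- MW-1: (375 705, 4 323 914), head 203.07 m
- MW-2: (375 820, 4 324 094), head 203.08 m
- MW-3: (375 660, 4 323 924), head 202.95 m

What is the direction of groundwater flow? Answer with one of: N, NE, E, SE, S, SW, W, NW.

Differences from MW-1: to MW-2 (Δx, Δy, Δh) = (115, 180, +0.01); to MW-3 = (-45, 10, -0.12).
Determinant of the coordinate differences = 115·10 − (-45)·180 = 9250.
∂h/∂x = [(+0.01)·10 − (-0.12)·180] / 9250 = +0.002346
∂h/∂y = [115·(-0.12) − (-45)·(+0.01)] / 9250 = -0.001443
Flow = −∇h = (-0.002346 east, +0.001443 north), which points northwest.

NW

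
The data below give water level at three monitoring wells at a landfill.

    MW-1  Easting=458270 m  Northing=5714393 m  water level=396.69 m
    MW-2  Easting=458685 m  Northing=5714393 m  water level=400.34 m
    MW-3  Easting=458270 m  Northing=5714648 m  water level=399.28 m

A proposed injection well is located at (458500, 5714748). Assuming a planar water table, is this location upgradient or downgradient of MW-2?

∂h/∂x = (400.34 − 396.69) / (458685 − 458270) = +0.008795
∂h/∂y = (399.28 − 396.69) / (5714648 − 5714393) = +0.01016
Head at (458500, 5714748) = 396.69 + (+0.008795)·(230) + (+0.01016)·(355) = 402.32 m.
That is higher than the 400.34 m at MW-2, so the point is upgradient.

upgradient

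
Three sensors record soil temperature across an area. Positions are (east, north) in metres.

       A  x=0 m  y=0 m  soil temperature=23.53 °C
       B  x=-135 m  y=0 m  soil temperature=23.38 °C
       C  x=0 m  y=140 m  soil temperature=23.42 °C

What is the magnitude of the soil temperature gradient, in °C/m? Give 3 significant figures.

∂T/∂x = (23.38 − 23.53) / (-135 − 0) = +0.001111
∂T/∂y = (23.42 − 23.53) / (140 − 0) = -0.0007857
|∇f| = √(0.001111² + -0.0007857²) = 0.001361 °C/m

0.00136 °C/m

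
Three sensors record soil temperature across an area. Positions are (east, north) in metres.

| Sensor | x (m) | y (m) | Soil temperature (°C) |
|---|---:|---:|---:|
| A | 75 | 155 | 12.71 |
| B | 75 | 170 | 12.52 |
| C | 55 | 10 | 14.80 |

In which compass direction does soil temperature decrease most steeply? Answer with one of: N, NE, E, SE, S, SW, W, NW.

NE

With T = a·x + b·y + c and A as origin, the differences give:
  0·a + 15·b = -0.19
  (-20)·a + (-145)·b = +2.09
Eliminate b (×(-145) and ×15, subtract): 300·a = -3.800 → a = ∂T/∂x = -0.01267
Back-substitute: b = ∂T/∂y = -0.01267.
Steepest decrease is along −∇f = (+0.01267 E, +0.01267 N) → northeast.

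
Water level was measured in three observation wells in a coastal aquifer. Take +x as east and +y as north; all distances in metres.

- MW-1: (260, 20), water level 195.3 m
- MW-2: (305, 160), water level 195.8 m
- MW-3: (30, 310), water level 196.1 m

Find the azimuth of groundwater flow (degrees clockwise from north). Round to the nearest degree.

With h = a·x + b·y + c and MW-1 as origin, the differences give:
  45·a + 140·b = +0.5
  (-230)·a + 290·b = +0.8
Eliminate b (×290 and ×140, subtract): 45250·a = 33.00 → a = ∂h/∂x = +0.0007293
Back-substitute: b = ∂h/∂y = +0.003337.
Flow direction (−∇h) has components (-0.0007293 E, -0.003337 N).
Azimuth = atan2(E, N) = atan2(-0.0007293, -0.003337) = 192.3° ≈ 192°.

192°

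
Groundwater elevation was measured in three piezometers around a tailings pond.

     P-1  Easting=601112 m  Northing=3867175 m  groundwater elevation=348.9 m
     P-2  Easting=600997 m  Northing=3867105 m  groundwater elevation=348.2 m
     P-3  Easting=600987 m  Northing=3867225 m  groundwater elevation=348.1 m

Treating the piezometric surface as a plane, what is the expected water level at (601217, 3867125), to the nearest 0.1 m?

349.6 m

Differences from P-1: to P-2 (Δx, Δy, Δh) = (-115, -70, -0.7); to P-3 = (-125, 50, -0.8).
Solve a·Δx + b·Δy = Δh: det = (-115)·50 − (-125)·(-70) = -14500.
∂h/∂x = [(-0.7)·50 − (-0.8)·(-70)] / -14500 = +0.006276
∂h/∂y = [(-115)·(-0.8) − (-125)·(-0.7)] / -14500 = -0.0003103
h(601217, 3867125) = 348.9 + (+0.006276)·(105) + (-0.0003103)·(-50) = 348.9 +0.659 +0.016 = 349.574 m.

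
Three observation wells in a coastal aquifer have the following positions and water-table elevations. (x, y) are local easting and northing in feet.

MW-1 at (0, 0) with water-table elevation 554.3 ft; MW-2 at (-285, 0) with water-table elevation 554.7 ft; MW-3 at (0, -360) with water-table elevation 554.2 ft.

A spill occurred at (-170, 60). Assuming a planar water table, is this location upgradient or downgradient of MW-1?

upgradient

∂h/∂x = (554.7 − 554.3) / (-285 − 0) = -0.001404
∂h/∂y = (554.2 − 554.3) / (-360 − 0) = +0.0002778
Head at (-170, 60) = 554.3 + (-0.001404)·(-170) + (+0.0002778)·(60) = 554.56 ft.
That is higher than the 554.3 ft at MW-1, so the point is upgradient.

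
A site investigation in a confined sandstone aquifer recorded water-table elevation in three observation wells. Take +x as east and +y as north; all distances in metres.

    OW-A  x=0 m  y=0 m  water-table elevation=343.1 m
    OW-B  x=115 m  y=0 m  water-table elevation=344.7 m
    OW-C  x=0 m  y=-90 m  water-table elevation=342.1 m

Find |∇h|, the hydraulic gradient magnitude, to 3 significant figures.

0.0178

∂h/∂x = (344.7 − 343.1) / (115 − 0) = +0.01391
∂h/∂y = (342.1 − 343.1) / (-90 − 0) = +0.01111
|∇h| = √(0.01391² + 0.01111²) = 0.0178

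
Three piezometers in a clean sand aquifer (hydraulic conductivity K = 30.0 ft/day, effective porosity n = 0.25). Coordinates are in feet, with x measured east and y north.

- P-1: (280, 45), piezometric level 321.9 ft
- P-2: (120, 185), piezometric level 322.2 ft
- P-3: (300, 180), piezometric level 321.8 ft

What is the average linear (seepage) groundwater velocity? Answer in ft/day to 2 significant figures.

0.27 ft/day

Differences from P-1: to P-2 (Δx, Δy, Δh) = (-160, 140, +0.3); to P-3 = (20, 135, -0.1).
Solve a·Δx + b·Δy = Δh: det = (-160)·135 − 20·140 = -24400.
∂h/∂x = [(+0.3)·135 − (-0.1)·140] / -24400 = -0.002234
∂h/∂y = [(-160)·(-0.1) − 20·(+0.3)] / -24400 = -0.0004098
|∇h| = √(-0.002234² + -0.0004098²) = 0.002271
Seepage velocity v = K·i/n = 30.0 × 0.002271 / 0.25 = 0.2725 ft/day.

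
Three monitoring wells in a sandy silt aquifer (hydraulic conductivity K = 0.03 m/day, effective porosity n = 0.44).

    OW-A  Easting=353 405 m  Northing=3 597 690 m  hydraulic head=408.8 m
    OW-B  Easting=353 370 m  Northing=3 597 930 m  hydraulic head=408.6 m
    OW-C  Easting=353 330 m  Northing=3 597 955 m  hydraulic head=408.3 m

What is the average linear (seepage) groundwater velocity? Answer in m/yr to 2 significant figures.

With h = a·x + b·y + c and OW-A as origin, the differences give:
  (-35)·a + 240·b = -0.2
  (-75)·a + 265·b = -0.5
Eliminate b (×265 and ×240, subtract): 8725·a = 67.00 → a = ∂h/∂x = +0.007679
Back-substitute: b = ∂h/∂y = +0.0002865.
|∇h| = √(0.007679² + 0.0002865²) = 0.007684
Seepage velocity v = K·i/n = 0.03 × 0.007684 / 0.44 = 0.0005239 m/day = 0.1914 m/yr.

0.19 m/yr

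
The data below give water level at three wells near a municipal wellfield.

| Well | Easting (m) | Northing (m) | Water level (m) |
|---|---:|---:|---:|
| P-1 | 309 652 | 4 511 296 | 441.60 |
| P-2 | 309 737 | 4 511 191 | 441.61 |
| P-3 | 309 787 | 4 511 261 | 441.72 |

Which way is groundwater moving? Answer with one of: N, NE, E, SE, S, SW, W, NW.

Differences from P-1: to P-2 (Δx, Δy, Δh) = (85, -105, +0.01); to P-3 = (135, -35, +0.12).
Solve a·Δx + b·Δy = Δh: det = 85·(-35) − 135·(-105) = 11200.
∂h/∂x = [(+0.01)·(-35) − (+0.12)·(-105)] / 11200 = +0.001094
∂h/∂y = [85·(+0.12) − 135·(+0.01)] / 11200 = +0.0007902
Flow = −∇h = (-0.001094 east, -0.0007902 north), which points southwest.

SW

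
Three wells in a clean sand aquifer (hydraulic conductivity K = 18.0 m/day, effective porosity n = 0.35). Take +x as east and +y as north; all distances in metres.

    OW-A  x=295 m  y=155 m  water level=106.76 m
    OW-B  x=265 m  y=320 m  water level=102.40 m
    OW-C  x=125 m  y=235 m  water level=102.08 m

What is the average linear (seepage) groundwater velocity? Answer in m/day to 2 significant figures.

Differences from OW-A: to OW-B (Δx, Δy, Δh) = (-30, 165, -4.36); to OW-C = (-170, 80, -4.68).
Solve a·Δx + b·Δy = Δh: det = (-30)·80 − (-170)·165 = 25650.
∂h/∂x = [(-4.36)·80 − (-4.68)·165] / 25650 = +0.01651
∂h/∂y = [(-30)·(-4.68) − (-170)·(-4.36)] / 25650 = -0.02342
|∇h| = √(0.01651² + -0.02342²) = 0.02865
Seepage velocity v = K·i/n = 18.0 × 0.02865 / 0.35 = 1.473 m/day.

1.5 m/day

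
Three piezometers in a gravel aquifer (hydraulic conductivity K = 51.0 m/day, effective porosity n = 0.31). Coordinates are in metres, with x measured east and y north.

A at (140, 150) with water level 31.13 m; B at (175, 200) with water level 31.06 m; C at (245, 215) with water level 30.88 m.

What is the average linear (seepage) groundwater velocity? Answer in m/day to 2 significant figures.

0.45 m/day

Three-point gradient (reference A): Δ to B = (35, 50, -0.07), Δ to C = (105, 65, -0.25).
∂h/∂x = -0.002672, ∂h/∂y = +0.0004706 (det = -2975).
|∇h| = √(-0.002672² + 0.0004706²) = 0.002713
Seepage velocity v = K·i/n = 51.0 × 0.002713 / 0.31 = 0.4463 m/day.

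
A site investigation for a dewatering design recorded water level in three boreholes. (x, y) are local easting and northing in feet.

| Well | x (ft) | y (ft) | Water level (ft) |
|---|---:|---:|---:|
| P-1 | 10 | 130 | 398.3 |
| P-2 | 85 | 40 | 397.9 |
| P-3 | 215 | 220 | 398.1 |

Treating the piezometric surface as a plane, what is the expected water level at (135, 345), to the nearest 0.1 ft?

Taking P-1 as reference: P-2−P-1 = (75, -90, -0.4); P-3−P-1 = (205, 90, -0.2).
Solve a·Δx + b·Δy = Δh: det = 75·90 − 205·(-90) = 25200.
∂h/∂x = [(-0.4)·90 − (-0.2)·(-90)] / 25200 = -0.002143
∂h/∂y = [75·(-0.2) − 205·(-0.4)] / 25200 = +0.002659
h(135, 345) = 398.3 + (-0.002143)·(125) + (+0.002659)·(215) = 398.3 -0.268 +0.572 = 398.604 ft.

398.6 ft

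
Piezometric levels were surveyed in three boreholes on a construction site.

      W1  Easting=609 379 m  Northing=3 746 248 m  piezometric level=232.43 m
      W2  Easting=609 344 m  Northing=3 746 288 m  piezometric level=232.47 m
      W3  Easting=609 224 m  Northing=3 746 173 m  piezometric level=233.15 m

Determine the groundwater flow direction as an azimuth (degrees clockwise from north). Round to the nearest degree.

Differences from W1: to W2 (Δx, Δy, Δh) = (-35, 40, +0.04); to W3 = (-155, -75, +0.72).
Determinant of the coordinate differences = (-35)·(-75) − (-155)·40 = 8825.
∂h/∂x = [(+0.04)·(-75) − (+0.72)·40] / 8825 = -0.003603
∂h/∂y = [(-35)·(+0.72) − (-155)·(+0.04)] / 8825 = -0.002153
Flow direction (−∇h) has components (+0.003603 E, +0.002153 N).
Azimuth = atan2(E, N) = atan2(+0.003603, +0.002153) = 59.1° ≈ 059°.

059°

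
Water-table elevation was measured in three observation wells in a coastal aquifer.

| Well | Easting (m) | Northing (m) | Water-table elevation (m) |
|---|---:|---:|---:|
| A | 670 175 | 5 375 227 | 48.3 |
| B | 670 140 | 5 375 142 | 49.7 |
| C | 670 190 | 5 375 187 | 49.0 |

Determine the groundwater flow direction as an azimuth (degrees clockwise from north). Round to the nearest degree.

356°

Taking A as reference: B−A = (-35, -85, +1.4); C−A = (15, -40, +0.7).
Determinant of the coordinate differences = (-35)·(-40) − 15·(-85) = 2675.
∂h/∂x = [(+1.4)·(-40) − (+0.7)·(-85)] / 2675 = +0.001308
∂h/∂y = [(-35)·(+0.7) − 15·(+1.4)] / 2675 = -0.01701
Flow direction (−∇h) has components (-0.001308 E, +0.01701 N).
Azimuth = atan2(E, N) = atan2(-0.001308, +0.01701) = 355.6° ≈ 356°.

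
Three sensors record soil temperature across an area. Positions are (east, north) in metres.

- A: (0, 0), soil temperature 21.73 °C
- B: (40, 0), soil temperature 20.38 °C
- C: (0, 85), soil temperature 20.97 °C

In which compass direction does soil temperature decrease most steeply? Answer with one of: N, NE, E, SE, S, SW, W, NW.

E

∂T/∂x = (20.38 − 21.73) / (40 − 0) = -0.03375
∂T/∂y = (20.97 − 21.73) / (85 − 0) = -0.008941
Steepest decrease is along −∇f = (+0.03375 E, +0.008941 N) → east.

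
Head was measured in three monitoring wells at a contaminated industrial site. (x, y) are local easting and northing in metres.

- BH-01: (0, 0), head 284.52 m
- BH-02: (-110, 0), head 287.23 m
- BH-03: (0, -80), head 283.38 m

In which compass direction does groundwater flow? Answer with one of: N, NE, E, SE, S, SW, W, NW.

∂h/∂x = (287.23 − 284.52) / (-110 − 0) = -0.02464
∂h/∂y = (283.38 − 284.52) / (-80 − 0) = +0.01425
Flow = −∇h = (+0.02464 east, -0.01425 north), which points southeast.

SE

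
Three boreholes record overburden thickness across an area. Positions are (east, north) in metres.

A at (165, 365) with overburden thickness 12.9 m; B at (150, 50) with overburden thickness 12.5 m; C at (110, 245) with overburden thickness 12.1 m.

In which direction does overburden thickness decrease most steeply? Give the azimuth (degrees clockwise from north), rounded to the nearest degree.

Three-point gradient (reference A): Δ to B = (-15, -315, -0.4), Δ to C = (-55, -120, -0.8).
∂d/∂x = +0.01314, ∂d/∂y = +0.0006441 (det = -15525).
Steepest decrease is along −∇f: components (-0.01314 E, -0.0006441 N).
Azimuth = atan2(-0.01314, -0.0006441) = 267.2° ≈ 267°.

267°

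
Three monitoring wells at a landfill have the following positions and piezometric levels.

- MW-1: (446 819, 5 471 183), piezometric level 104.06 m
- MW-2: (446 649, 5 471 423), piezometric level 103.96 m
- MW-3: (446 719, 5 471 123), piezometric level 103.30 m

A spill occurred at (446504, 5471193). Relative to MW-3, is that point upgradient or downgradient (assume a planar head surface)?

Taking MW-1 as reference: MW-2−MW-1 = (-170, 240, -0.10); MW-3−MW-1 = (-100, -60, -0.76).
Determinant of the coordinate differences = (-170)·(-60) − (-100)·240 = 34200.
∂h/∂x = [(-0.10)·(-60) − (-0.76)·240] / 34200 = +0.005509
∂h/∂y = [(-170)·(-0.76) − (-100)·(-0.10)] / 34200 = +0.003485
Head at (446504, 5471193) = 104.06 + (+0.005509)·(-315) + (+0.003485)·(10) = 102.36 m.
That is lower than the 103.30 m at MW-3, so the point is downgradient.

downgradient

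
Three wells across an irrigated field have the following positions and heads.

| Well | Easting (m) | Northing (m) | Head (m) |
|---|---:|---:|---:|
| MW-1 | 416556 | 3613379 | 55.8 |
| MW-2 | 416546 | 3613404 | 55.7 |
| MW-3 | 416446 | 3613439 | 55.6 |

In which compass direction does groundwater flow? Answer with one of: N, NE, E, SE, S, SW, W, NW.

N

Taking MW-1 as reference: MW-2−MW-1 = (-10, 25, -0.1); MW-3−MW-1 = (-110, 60, -0.2).
Determinant of the coordinate differences = (-10)·60 − (-110)·25 = 2150.
∂h/∂x = [(-0.1)·60 − (-0.2)·25] / 2150 = -0.0004651
∂h/∂y = [(-10)·(-0.2) − (-110)·(-0.1)] / 2150 = -0.004186
Flow = −∇h = (+0.0004651 east, +0.004186 north), which points north.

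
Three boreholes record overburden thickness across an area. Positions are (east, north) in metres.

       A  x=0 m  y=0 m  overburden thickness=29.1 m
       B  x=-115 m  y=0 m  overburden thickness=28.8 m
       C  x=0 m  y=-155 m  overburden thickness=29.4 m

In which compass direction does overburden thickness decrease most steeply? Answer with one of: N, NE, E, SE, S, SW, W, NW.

∂d/∂x = (28.8 − 29.1) / (-115 − 0) = +0.002609
∂d/∂y = (29.4 − 29.1) / (-155 − 0) = -0.001935
Steepest decrease is along −∇f = (-0.002609 E, +0.001935 N) → northwest.

NW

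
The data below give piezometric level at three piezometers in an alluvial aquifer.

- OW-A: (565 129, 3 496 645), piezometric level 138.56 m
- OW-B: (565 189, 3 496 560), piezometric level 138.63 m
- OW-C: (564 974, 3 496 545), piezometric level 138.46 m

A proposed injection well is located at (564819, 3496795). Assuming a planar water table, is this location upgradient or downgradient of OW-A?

With h = a·x + b·y + c and OW-A as origin, the differences give:
  60·a + (-85)·b = +0.07
  (-155)·a + (-100)·b = -0.10
Eliminate b (×(-100) and ×(-85), subtract): -19175·a = -15.500 → a = ∂h/∂x = +0.0008083
Back-substitute: b = ∂h/∂y = -0.0002529.
Head at (564819, 3496795) = 138.56 + (+0.0008083)·(-310) + (-0.0002529)·(150) = 138.27 m.
That is lower than the 138.56 m at OW-A, so the point is downgradient.

downgradient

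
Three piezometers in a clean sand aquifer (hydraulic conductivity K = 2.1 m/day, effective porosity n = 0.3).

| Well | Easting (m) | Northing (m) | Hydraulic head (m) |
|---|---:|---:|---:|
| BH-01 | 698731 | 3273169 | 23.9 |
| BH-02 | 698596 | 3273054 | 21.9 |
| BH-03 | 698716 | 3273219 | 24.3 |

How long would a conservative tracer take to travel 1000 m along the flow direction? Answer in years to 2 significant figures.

33 years

Taking BH-01 as reference: BH-02−BH-01 = (-135, -115, -2.0); BH-03−BH-01 = (-15, 50, +0.4).
Solve a·Δx + b·Δy = Δh: det = (-135)·50 − (-15)·(-115) = -8475.
∂h/∂x = [(-2.0)·50 − (+0.4)·(-115)] / -8475 = +0.006372
∂h/∂y = [(-135)·(+0.4) − (-15)·(-2.0)] / -8475 = +0.009912
|∇h| = √(0.006372² + 0.009912²) = 0.01178
Seepage velocity v = K·i/n = 2.1 × 0.01178 / 0.3 = 0.08246 m/day.
t = 1000 / 0.08246 = 1.213e+04 days = 33.2 years.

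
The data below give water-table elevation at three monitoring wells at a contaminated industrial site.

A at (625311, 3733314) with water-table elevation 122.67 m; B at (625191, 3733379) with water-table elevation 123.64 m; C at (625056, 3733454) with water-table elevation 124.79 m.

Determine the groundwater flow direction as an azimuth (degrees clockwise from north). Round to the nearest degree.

196°

Differences from A: to B (Δx, Δy, Δh) = (-120, 65, +0.97); to C = (-255, 140, +2.12).
Solve a·Δx + b·Δy = Δh: det = (-120)·140 − (-255)·65 = -225.
∂h/∂x = [(+0.97)·140 − (+2.12)·65] / -225 = +0.008889
∂h/∂y = [(-120)·(+2.12) − (-255)·(+0.97)] / -225 = +0.03133
Flow direction (−∇h) has components (-0.008889 E, -0.03133 N).
Azimuth = atan2(E, N) = atan2(-0.008889, -0.03133) = 195.8° ≈ 196°.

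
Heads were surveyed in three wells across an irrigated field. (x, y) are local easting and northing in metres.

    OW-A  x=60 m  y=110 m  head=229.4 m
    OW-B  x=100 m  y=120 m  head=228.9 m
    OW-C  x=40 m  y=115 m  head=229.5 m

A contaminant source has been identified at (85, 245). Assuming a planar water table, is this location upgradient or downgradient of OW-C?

Three-point gradient (reference OW-A): Δ to OW-B = (40, 10, -0.5), Δ to OW-C = (-20, 5, +0.1).
∂h/∂x = -0.008750, ∂h/∂y = -0.01500 (det = 400).
Head at (85, 245) = 229.4 + (-0.008750)·(25) + (-0.01500)·(135) = 227.16 m.
That is lower than the 229.5 m at OW-C, so the point is downgradient.

downgradient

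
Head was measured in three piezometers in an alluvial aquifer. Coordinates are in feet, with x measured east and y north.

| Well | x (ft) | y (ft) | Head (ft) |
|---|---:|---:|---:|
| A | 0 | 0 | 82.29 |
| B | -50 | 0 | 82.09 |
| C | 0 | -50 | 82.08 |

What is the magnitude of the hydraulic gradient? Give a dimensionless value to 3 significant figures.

∂h/∂x = (82.09 − 82.29) / (-50 − 0) = +0.004000
∂h/∂y = (82.08 − 82.29) / (-50 − 0) = +0.004200
|∇h| = √(0.004000² + 0.004200²) = 0.0058

0.00580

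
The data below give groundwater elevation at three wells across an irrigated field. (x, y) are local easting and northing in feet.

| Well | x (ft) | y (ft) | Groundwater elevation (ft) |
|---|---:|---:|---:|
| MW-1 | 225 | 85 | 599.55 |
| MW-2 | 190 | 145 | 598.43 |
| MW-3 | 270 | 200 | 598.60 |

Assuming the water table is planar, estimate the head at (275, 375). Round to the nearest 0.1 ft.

Taking MW-1 as reference: MW-2−MW-1 = (-35, 60, -1.12); MW-3−MW-1 = (45, 115, -0.95).
Determinant of the coordinate differences = (-35)·115 − 45·60 = -6725.
∂h/∂x = [(-1.12)·115 − (-0.95)·60] / -6725 = +0.01068
∂h/∂y = [(-35)·(-0.95) − 45·(-1.12)] / -6725 = -0.01244
h(275, 375) = 599.55 + (+0.01068)·(50) + (-0.01244)·(290) = 599.55 +0.534 -3.607 = 596.477 ft.

596.5 ft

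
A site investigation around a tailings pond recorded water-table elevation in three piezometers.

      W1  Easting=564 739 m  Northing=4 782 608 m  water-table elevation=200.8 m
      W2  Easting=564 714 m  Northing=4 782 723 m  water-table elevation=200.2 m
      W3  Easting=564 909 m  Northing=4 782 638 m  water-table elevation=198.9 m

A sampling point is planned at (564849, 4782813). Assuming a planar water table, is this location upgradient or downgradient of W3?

Taking W1 as reference: W2−W1 = (-25, 115, -0.6); W3−W1 = (170, 30, -1.9).
Solve a·Δx + b·Δy = Δh: det = (-25)·30 − 170·115 = -20300.
∂h/∂x = [(-0.6)·30 − (-1.9)·115] / -20300 = -0.009877
∂h/∂y = [(-25)·(-1.9) − 170·(-0.6)] / -20300 = -0.007365
Head at (564849, 4782813) = 200.8 + (-0.009877)·(110) + (-0.007365)·(205) = 198.20 m.
That is lower than the 198.9 m at W3, so the point is downgradient.

downgradient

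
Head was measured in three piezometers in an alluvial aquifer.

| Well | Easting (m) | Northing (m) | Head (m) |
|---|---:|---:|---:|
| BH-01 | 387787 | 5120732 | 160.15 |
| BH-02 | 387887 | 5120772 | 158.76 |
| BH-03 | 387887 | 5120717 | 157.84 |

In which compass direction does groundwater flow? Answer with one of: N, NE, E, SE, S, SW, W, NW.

With h = a·x + b·y + c and BH-01 as origin, the differences give:
  100·a + 40·b = -1.39
  100·a + (-15)·b = -2.31
Eliminate b (×(-15) and ×40, subtract): -5500·a = 113.250 → a = ∂h/∂x = -0.02059
Back-substitute: b = ∂h/∂y = +0.01673.
Flow = −∇h = (+0.02059 east, -0.01673 north), which points southeast.

SE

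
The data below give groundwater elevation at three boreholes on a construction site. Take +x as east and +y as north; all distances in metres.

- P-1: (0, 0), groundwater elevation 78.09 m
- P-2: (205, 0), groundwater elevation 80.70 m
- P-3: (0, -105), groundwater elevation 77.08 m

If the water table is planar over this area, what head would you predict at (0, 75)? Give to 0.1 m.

78.8 m

∂h/∂x = (80.70 − 78.09) / (205 − 0) = +0.01273
∂h/∂y = (77.08 − 78.09) / (-105 − 0) = +0.009619
h(0, 75) = 78.09 + (+0.01273)·(0) + (+0.009619)·(75) = 78.09 +0.000 +0.721 = 78.811 m.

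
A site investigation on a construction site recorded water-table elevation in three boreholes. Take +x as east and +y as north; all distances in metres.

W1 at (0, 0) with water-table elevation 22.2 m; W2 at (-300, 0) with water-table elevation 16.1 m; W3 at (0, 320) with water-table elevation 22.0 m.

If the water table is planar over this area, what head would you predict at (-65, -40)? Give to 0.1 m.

∂h/∂x = (16.1 − 22.2) / (-300 − 0) = +0.02033
∂h/∂y = (22.0 − 22.2) / (320 − 0) = -0.0006250
h(-65, -40) = 22.2 + (+0.02033)·(-65) + (-0.0006250)·(-40) = 22.2 -1.322 +0.025 = 20.903 m.

20.9 m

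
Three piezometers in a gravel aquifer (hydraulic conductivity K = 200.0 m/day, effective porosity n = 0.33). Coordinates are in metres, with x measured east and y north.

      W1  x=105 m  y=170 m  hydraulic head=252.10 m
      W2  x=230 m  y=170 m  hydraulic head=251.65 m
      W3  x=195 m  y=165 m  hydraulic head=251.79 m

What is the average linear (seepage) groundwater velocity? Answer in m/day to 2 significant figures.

Differences from W1: to W2 (Δx, Δy, Δh) = (125, 0, -0.45); to W3 = (90, -5, -0.31).
Solve a·Δx + b·Δy = Δh: det = 125·(-5) − 90·0 = -625.
∂h/∂x = [(-0.45)·(-5) − (-0.31)·0] / -625 = -0.003600
∂h/∂y = [125·(-0.31) − 90·(-0.45)] / -625 = -0.002800
|∇h| = √(-0.003600² + -0.002800²) = 0.004561
Seepage velocity v = K·i/n = 200.0 × 0.004561 / 0.33 = 2.764 m/day.

2.8 m/day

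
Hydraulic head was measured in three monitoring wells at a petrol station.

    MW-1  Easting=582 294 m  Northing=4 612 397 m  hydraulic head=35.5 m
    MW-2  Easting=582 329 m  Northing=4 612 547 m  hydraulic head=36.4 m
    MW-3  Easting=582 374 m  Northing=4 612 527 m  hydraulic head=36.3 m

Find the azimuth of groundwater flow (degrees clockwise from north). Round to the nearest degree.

With h = a·x + b·y + c and MW-1 as origin, the differences give:
  35·a + 150·b = +0.9
  80·a + 130·b = +0.8
Eliminate b (×130 and ×150, subtract): -7450·a = -3.00 → a = ∂h/∂x = +0.0004027
Back-substitute: b = ∂h/∂y = +0.005906.
Flow direction (−∇h) has components (-0.0004027 E, -0.005906 N).
Azimuth = atan2(E, N) = atan2(-0.0004027, -0.005906) = 183.9° ≈ 184°.

184°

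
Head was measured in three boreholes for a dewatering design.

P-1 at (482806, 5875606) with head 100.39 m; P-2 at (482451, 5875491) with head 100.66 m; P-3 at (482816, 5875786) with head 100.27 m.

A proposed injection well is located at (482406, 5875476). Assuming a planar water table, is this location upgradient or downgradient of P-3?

upgradient

Differences from P-1: to P-2 (Δx, Δy, Δh) = (-355, -115, +0.27); to P-3 = (10, 180, -0.12).
Solve a·Δx + b·Δy = Δh: det = (-355)·180 − 10·(-115) = -62750.
∂h/∂x = [(+0.27)·180 − (-0.12)·(-115)] / -62750 = -0.0005546
∂h/∂y = [(-355)·(-0.12) − 10·(+0.27)] / -62750 = -0.0006359
Head at (482406, 5875476) = 100.39 + (-0.0005546)·(-400) + (-0.0006359)·(-130) = 100.69 m.
That is higher than the 100.27 m at P-3, so the point is upgradient.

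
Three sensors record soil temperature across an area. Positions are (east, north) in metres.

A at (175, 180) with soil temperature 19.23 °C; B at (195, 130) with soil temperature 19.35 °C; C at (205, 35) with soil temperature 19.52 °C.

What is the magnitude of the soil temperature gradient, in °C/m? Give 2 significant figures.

Three-point gradient (reference A): Δ to B = (20, -50, +0.12), Δ to C = (30, -145, +0.29).
∂T/∂x = +0.002071, ∂T/∂y = -0.001571 (det = -1400).
|∇f| = √(0.002071² + -0.001571²) = 0.002599 °C/m

0.0026 °C/m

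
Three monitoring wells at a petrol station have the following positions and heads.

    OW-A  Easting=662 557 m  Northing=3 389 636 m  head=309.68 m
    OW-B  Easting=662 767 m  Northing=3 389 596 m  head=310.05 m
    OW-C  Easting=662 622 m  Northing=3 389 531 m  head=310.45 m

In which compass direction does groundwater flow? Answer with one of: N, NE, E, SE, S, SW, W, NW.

Taking OW-A as reference: OW-B−OW-A = (210, -40, +0.37); OW-C−OW-A = (65, -105, +0.77).
Determinant of the coordinate differences = 210·(-105) − 65·(-40) = -19450.
∂h/∂x = [(+0.37)·(-105) − (+0.77)·(-40)] / -19450 = +0.0004139
∂h/∂y = [210·(+0.77) − 65·(+0.37)] / -19450 = -0.007077
Flow = −∇h = (-0.0004139 east, +0.007077 north), which points north.

N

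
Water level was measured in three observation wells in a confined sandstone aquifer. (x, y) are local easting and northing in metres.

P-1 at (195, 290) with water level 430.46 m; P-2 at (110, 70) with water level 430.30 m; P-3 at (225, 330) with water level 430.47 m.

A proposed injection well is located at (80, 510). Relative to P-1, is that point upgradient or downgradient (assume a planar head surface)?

upgradient

Differences from P-1: to P-2 (Δx, Δy, Δh) = (-85, -220, -0.16); to P-3 = (30, 40, +0.01).
Solve a·Δx + b·Δy = Δh: det = (-85)·40 − 30·(-220) = 3200.
∂h/∂x = [(-0.16)·40 − (+0.01)·(-220)] / 3200 = -0.001312
∂h/∂y = [(-85)·(+0.01) − 30·(-0.16)] / 3200 = +0.001234
Head at (80, 510) = 430.46 + (-0.001312)·(-115) + (+0.001234)·(220) = 430.88 m.
That is higher than the 430.46 m at P-1, so the point is upgradient.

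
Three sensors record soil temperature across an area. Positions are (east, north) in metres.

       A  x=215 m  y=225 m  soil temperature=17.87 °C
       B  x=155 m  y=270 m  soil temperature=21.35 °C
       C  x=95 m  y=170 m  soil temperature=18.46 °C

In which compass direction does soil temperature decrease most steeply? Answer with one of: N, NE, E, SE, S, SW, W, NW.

Taking A as reference: B−A = (-60, 45, +3.48); C−A = (-120, -55, +0.59).
Solve a·Δx + b·Δy = ΔT: det = (-60)·(-55) − (-120)·45 = 8700.
∂T/∂x = [(+3.48)·(-55) − (+0.59)·45] / 8700 = -0.02505
∂T/∂y = [(-60)·(+0.59) − (-120)·(+3.48)] / 8700 = +0.04393
Steepest decrease is along −∇f = (+0.02505 E, -0.04393 N) → southeast.

SE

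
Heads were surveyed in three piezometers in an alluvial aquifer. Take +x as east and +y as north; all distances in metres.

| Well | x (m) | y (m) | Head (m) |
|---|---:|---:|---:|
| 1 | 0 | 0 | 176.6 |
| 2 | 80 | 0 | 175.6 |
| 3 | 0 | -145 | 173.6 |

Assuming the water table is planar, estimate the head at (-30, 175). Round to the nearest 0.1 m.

180.6 m

∂h/∂x = (175.6 − 176.6) / (80 − 0) = -0.01250
∂h/∂y = (173.6 − 176.6) / (-145 − 0) = +0.02069
h(-30, 175) = 176.6 + (-0.01250)·(-30) + (+0.02069)·(175) = 176.6 +0.375 +3.621 = 180.596 m.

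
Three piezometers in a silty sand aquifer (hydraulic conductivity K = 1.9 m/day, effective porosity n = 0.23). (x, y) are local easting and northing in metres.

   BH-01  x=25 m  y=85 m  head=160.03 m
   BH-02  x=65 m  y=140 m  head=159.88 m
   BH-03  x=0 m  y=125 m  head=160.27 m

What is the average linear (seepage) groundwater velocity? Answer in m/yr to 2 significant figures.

Taking BH-01 as reference: BH-02−BH-01 = (40, 55, -0.15); BH-03−BH-01 = (-25, 40, +0.24).
Determinant of the coordinate differences = 40·40 − (-25)·55 = 2975.
∂h/∂x = [(-0.15)·40 − (+0.24)·55] / 2975 = -0.006454
∂h/∂y = [40·(+0.24) − (-25)·(-0.15)] / 2975 = +0.001966
|∇h| = √(-0.006454² + 0.001966²) = 0.006747
Seepage velocity v = K·i/n = 1.9 × 0.006747 / 0.23 = 0.05574 m/day = 20.36 m/yr.

20 m/yr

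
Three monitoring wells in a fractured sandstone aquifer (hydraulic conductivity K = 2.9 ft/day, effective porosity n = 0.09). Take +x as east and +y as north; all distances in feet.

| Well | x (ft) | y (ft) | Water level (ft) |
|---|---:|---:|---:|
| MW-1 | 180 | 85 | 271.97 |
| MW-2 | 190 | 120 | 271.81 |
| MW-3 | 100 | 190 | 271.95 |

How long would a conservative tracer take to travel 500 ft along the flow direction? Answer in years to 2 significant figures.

7.9 years

Taking MW-1 as reference: MW-2−MW-1 = (10, 35, -0.16); MW-3−MW-1 = (-80, 105, -0.02).
Solve a·Δx + b·Δy = Δh: det = 10·105 − (-80)·35 = 3850.
∂h/∂x = [(-0.16)·105 − (-0.02)·35] / 3850 = -0.004182
∂h/∂y = [10·(-0.02) − (-80)·(-0.16)] / 3850 = -0.003377
|∇h| = √(-0.004182² + -0.003377²) = 0.005375
Seepage velocity v = K·i/n = 2.9 × 0.005375 / 0.09 = 0.1732 ft/day.
t = 500 / 0.1732 = 2887 days = 7.9 years.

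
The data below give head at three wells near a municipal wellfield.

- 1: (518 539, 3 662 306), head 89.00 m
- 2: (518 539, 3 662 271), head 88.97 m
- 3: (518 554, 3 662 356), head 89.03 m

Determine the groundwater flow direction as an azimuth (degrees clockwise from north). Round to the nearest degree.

135°

Differences from 1: to 2 (Δx, Δy, Δh) = (0, -35, -0.03); to 3 = (15, 50, +0.03).
Determinant of the coordinate differences = 0·50 − 15·(-35) = 525.
∂h/∂x = [(-0.03)·50 − (+0.03)·(-35)] / 525 = -0.0008571
∂h/∂y = [0·(+0.03) − 15·(-0.03)] / 525 = +0.0008571
Flow direction (−∇h) has components (+0.0008571 E, -0.0008571 N).
Azimuth = atan2(E, N) = atan2(+0.0008571, -0.0008571) = 135.0° ≈ 135°.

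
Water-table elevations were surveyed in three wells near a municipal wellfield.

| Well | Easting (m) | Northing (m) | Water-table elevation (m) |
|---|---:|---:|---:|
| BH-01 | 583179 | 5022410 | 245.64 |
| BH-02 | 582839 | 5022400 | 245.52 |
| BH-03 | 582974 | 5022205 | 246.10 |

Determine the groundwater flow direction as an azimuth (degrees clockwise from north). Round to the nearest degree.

351°

With h = a·x + b·y + c and BH-01 as origin, the differences give:
  (-340)·a + (-10)·b = -0.12
  (-205)·a + (-205)·b = +0.46
Eliminate b (×(-205) and ×(-10), subtract): 67650·a = 29.200 → a = ∂h/∂x = +0.0004316
Back-substitute: b = ∂h/∂y = -0.002676.
Flow direction (−∇h) has components (-0.0004316 E, +0.002676 N).
Azimuth = atan2(E, N) = atan2(-0.0004316, +0.002676) = 350.8° ≈ 351°.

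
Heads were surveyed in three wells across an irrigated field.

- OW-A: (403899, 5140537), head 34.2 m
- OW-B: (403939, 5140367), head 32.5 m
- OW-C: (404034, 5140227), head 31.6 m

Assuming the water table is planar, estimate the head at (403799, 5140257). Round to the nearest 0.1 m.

30.1 m

Taking OW-A as reference: OW-B−OW-A = (40, -170, -1.7); OW-C−OW-A = (135, -310, -2.6).
Solve a·Δx + b·Δy = Δh: det = 40·(-310) − 135·(-170) = 10550.
∂h/∂x = [(-1.7)·(-310) − (-2.6)·(-170)] / 10550 = +0.008057
∂h/∂y = [40·(-2.6) − 135·(-1.7)] / 10550 = +0.01190
h(403799, 5140257) = 34.2 + (+0.008057)·(-100) + (+0.01190)·(-280) = 34.2 -0.806 -3.331 = 30.064 m.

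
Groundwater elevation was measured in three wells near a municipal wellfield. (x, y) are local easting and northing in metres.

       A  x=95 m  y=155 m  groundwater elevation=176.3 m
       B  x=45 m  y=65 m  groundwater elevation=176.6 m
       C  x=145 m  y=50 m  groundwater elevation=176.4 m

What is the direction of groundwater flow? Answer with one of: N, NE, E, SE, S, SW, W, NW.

With h = a·x + b·y + c and A as origin, the differences give:
  (-50)·a + (-90)·b = +0.3
  50·a + (-105)·b = +0.1
Eliminate b (×(-105) and ×(-90), subtract): 9750·a = -22.50 → a = ∂h/∂x = -0.002308
Back-substitute: b = ∂h/∂y = -0.002051.
Flow = −∇h = (+0.002308 east, +0.002051 north), which points northeast.

NE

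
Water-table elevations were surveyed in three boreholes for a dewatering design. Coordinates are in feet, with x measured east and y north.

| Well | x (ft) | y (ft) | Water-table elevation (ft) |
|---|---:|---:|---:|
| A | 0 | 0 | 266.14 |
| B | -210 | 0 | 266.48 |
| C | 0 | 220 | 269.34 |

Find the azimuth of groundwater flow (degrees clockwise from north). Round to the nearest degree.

174°

∂h/∂x = (266.48 − 266.14) / (-210 − 0) = -0.001619
∂h/∂y = (269.34 − 266.14) / (220 − 0) = +0.01455
Flow direction (−∇h) has components (+0.001619 E, -0.01455 N).
Azimuth = atan2(E, N) = atan2(+0.001619, -0.01455) = 173.6° ≈ 174°.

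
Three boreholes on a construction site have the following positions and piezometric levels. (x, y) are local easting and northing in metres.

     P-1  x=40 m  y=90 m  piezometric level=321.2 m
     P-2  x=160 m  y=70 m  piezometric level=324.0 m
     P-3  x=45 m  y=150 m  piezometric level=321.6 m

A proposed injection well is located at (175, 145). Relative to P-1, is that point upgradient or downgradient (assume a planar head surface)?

Differences from P-1: to P-2 (Δx, Δy, Δh) = (120, -20, +2.8); to P-3 = (5, 60, +0.4).
Determinant of the coordinate differences = 120·60 − 5·(-20) = 7300.
∂h/∂x = [(+2.8)·60 − (+0.4)·(-20)] / 7300 = +0.02411
∂h/∂y = [120·(+0.4) − 5·(+2.8)] / 7300 = +0.004658
Head at (175, 145) = 321.2 + (+0.02411)·(135) + (+0.004658)·(55) = 324.71 m.
That is higher than the 321.2 m at P-1, so the point is upgradient.

upgradient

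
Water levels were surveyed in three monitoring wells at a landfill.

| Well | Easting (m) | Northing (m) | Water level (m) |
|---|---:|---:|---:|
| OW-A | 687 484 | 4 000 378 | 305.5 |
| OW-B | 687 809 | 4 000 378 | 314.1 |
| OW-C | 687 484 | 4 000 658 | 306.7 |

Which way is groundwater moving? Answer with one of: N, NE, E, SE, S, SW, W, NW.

∂h/∂x = (314.1 − 305.5) / (687809 − 687484) = +0.02646
∂h/∂y = (306.7 − 305.5) / (4000658 − 4000378) = +0.004286
Flow = −∇h = (-0.02646 east, -0.004286 north), which points west.

W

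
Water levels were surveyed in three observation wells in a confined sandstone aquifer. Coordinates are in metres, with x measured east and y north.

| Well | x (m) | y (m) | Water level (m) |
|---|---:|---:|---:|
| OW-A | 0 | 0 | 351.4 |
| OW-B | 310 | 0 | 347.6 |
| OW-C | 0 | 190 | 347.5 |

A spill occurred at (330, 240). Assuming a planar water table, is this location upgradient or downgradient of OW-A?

∂h/∂x = (347.6 − 351.4) / (310 − 0) = -0.01226
∂h/∂y = (347.5 − 351.4) / (190 − 0) = -0.02053
Head at (330, 240) = 351.4 + (-0.01226)·(330) + (-0.02053)·(240) = 342.43 m.
That is lower than the 351.4 m at OW-A, so the point is downgradient.

downgradient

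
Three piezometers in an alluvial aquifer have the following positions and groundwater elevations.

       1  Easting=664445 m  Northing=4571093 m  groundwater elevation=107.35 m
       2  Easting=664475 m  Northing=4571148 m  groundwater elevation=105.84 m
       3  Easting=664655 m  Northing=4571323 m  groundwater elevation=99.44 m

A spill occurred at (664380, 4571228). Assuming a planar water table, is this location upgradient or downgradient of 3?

upgradient

With h = a·x + b·y + c and 1 as origin, the differences give:
  30·a + 55·b = -1.51
  210·a + 230·b = -7.91
Eliminate b (×230 and ×55, subtract): -4650·a = 87.750 → a = ∂h/∂x = -0.01887
Back-substitute: b = ∂h/∂y = -0.01716.
Head at (664380, 4571228) = 107.35 + (-0.01887)·(-65) + (-0.01716)·(135) = 106.26 m.
That is higher than the 99.44 m at 3, so the point is upgradient.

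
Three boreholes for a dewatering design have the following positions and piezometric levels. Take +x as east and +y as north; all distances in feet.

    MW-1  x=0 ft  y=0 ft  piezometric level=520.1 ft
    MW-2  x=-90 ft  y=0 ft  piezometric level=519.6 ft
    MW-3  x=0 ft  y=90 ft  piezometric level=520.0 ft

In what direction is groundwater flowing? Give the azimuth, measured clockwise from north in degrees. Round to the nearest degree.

281°

∂h/∂x = (519.6 − 520.1) / (-90 − 0) = +0.005556
∂h/∂y = (520.0 − 520.1) / (90 − 0) = -0.001111
Flow direction (−∇h) has components (-0.005556 E, +0.001111 N).
Azimuth = atan2(E, N) = atan2(-0.005556, +0.001111) = 281.3° ≈ 281°.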